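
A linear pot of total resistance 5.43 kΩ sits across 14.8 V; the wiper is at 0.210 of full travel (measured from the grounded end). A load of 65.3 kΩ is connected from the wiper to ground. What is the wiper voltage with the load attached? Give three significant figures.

V ≈ 3.07 V

The wiper splits the pot into (1−α)R = 4.290 kΩ above and αR = 1.140 kΩ below.
Lower section ‖ load = 1.121 kΩ.
V_wiper = 14.8 × 1.121/(4.290 + 1.121) = 3.07 V.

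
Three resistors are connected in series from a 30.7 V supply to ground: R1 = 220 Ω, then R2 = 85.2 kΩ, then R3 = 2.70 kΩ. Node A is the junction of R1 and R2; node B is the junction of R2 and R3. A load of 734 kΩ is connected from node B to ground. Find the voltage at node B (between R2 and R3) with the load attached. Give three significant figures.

V ≈ 0.937 V

At node B, R3 is in parallel with the load: R3‖R_L = 2690 Ω.
Below node A the resistance is R2 + (R3‖R_L) = 87890 Ω, so V_A = 30.7 × 87890/88110 = 30.62 V.
Then V_B = V_A × (R3‖R_L)/(R2 + R3‖R_L) = 30.62 × 2690/87890 = 0.937 V.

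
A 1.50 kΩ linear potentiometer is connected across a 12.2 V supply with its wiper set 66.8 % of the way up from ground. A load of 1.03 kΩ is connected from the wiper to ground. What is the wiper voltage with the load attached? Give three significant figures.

The wiper splits the pot into (1−α)R = 498.0 Ω above and αR = 1002 Ω below.
Lower section ‖ load = 507.9 Ω.
V_wiper = 12.2 × 507.9/(498.0 + 507.9) = 6.16 V.

V ≈ 6.16 V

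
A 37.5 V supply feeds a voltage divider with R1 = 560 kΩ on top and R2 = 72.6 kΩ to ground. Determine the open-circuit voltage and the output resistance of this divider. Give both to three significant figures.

V_th is the open-circuit tap voltage: 37.5 × 72.6/(560 + 72.6) = 4.30 V.
With the supply zeroed, R1 and R2 appear in parallel from the tap: R_th = R1‖R2 = (560 × 72.6)/632.6 = 64.3 kΩ.

V_th = 4.30 V, R_th = 64.3 kΩ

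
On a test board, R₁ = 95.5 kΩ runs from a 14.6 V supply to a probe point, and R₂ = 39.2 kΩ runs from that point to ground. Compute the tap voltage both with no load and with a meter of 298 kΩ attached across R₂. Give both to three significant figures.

Unloaded: 4.25 V; loaded: 3.89 V

Open-circuit: V = 14.6 × 39.2/(95.5 + 39.2) = 4.25 V.
With the load, R₂ becomes R₂‖R_L = 34.64 kΩ, so V = 14.6 × 34.64/130.1 = 3.89 V.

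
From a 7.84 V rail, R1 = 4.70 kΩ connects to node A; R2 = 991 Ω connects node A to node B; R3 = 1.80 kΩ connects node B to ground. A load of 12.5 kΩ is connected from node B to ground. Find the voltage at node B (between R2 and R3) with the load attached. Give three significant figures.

At node B, R3 is in parallel with the load: R3‖R_L = 1573 Ω.
Below node A the resistance is R2 + (R3‖R_L) = 2564 Ω, so V_A = 7.84 × 2564/7264 = 2.768 V.
Then V_B = V_A × (R3‖R_L)/(R2 + R3‖R_L) = 2.768 × 1573/2564 = 1.70 V.

V ≈ 1.70 V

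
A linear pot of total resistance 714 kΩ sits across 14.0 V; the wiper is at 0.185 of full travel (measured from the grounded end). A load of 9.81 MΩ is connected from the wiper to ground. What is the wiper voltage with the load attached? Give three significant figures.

V ≈ 2.56 V

The wiper splits the pot into (1−α)R = 581.9 kΩ above and αR = 132.1 kΩ below.
Lower section ‖ load = 130.3 kΩ.
V_wiper = 14.0 × 130.3/(581.9 + 130.3) = 2.56 V.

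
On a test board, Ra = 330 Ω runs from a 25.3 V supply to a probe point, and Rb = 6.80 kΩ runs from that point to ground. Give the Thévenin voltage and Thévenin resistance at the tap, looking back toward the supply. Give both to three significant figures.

V_th is the open-circuit tap voltage: 25.3 × 6800/(330 + 6800) = 24.1 V.
With the supply zeroed, Ra and Rb appear in parallel from the tap: R_th = Ra‖Rb = (330 × 6800)/7130 = 315 Ω.

V_th = 24.1 V, R_th = 315 Ω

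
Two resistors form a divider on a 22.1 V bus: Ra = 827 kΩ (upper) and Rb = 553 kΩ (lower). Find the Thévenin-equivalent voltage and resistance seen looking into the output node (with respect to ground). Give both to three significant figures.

V_th = 8.86 V, R_th = 331 kΩ

V_th is the open-circuit tap voltage: 22.1 × 553/(827 + 553) = 8.86 V.
With the supply zeroed, Ra and Rb appear in parallel from the tap: R_th = Ra‖Rb = (827 × 553)/1380 = 331 kΩ.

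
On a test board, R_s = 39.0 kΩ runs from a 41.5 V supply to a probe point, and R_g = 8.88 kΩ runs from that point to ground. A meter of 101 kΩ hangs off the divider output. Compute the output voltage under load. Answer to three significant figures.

V_out ≈ 7.18 V

The load sits in parallel with R_g: R_g‖R_L = (8.88 × 101) / (8.88 + 101) = 8.162 kΩ.
V_out = 41.5 × 8.162 / (39.0 + 8.162) = 41.5 × 8.162/47.16 = 7.18 V.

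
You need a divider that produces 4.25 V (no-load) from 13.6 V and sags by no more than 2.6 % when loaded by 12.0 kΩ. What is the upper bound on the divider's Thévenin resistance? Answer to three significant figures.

Loading drop = R_th/(R_th + R_L) ≤ 0.0260, so R_th ≤ R_L · ε/(1−ε) = 12.0 kΩ × 0.0260/0.9740 = 320 Ω.

R_th ≤ 320 Ω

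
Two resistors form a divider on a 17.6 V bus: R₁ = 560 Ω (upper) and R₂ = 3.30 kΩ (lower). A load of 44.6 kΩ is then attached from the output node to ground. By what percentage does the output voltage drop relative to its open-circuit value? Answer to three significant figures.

The divider's output (Thévenin) resistance is R₁‖R₂ = 478.8 Ω.
Fractional drop under load = R_th/(R_th + R_L) = 478.8 / (478.8 + 44600) = 0.01062.
So the output falls by 1.06 %.

1.06 %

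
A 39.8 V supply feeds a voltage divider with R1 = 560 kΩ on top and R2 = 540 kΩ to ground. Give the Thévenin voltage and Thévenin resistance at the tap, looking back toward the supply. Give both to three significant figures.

V_th = 19.5 V, R_th = 275 kΩ

V_th is the open-circuit tap voltage: 39.8 × 540/(560 + 540) = 19.5 V.
With the supply zeroed, R1 and R2 appear in parallel from the tap: R_th = R1‖R2 = (560 × 540)/1100 = 275 kΩ.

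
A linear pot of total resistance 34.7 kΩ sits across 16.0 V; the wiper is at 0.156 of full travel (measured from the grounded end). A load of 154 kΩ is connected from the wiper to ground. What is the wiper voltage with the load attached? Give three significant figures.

V ≈ 2.42 V

The wiper splits the pot into (1−α)R = 29.29 kΩ above and αR = 5.413 kΩ below.
Lower section ‖ load = 5.229 kΩ.
V_wiper = 16.0 × 5.229/(29.29 + 5.229) = 2.42 V.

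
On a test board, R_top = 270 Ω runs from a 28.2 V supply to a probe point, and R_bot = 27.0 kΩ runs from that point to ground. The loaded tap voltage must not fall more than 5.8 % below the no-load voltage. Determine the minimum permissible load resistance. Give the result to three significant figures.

Output resistance R_th = R_top‖R_bot = (270 × 27000)/27270 = 267.3 Ω.
The fractional drop is R_th/(R_th + R_L); requiring this ≤ 0.0580 gives R_L ≥ R_th(1/0.0580 − 1) = 267.3 × 16.24 = 4.34 kΩ.

R_L(min) ≈ 4.34 kΩ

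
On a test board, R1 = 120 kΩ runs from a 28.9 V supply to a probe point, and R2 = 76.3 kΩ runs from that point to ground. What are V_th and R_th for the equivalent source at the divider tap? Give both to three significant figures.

V_th is the open-circuit tap voltage: 28.9 × 76.3/(120 + 76.3) = 11.2 V.
With the supply zeroed, R1 and R2 appear in parallel from the tap: R_th = R1‖R2 = (120 × 76.3)/196.3 = 46.6 kΩ.

V_th = 11.2 V, R_th = 46.6 kΩ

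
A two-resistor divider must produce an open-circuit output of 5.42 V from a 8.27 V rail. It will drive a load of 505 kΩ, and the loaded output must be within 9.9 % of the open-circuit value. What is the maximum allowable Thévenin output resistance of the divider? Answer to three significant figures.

R_th ≤ 55.5 kΩ

Loading drop = R_th/(R_th + R_L) ≤ 0.0990, so R_th ≤ R_L · ε/(1−ε) = 505 kΩ × 0.0990/0.9010 = 55.5 kΩ.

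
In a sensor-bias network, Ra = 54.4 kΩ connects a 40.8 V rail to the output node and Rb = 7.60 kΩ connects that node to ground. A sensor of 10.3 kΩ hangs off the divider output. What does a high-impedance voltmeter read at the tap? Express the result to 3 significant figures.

V_out ≈ 3.04 V

The load sits in parallel with Rb: Rb‖R_L = (7.60 × 10.3) / (7.60 + 10.3) = 4.373 kΩ.
V_out = 40.8 × 4.373 / (54.4 + 4.373) = 40.8 × 4.373/58.77 = 3.04 V.
(Unloaded it would have been 5.00 V.)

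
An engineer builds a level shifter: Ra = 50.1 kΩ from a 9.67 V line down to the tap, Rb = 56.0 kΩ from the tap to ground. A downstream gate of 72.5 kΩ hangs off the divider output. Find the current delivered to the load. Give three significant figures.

I_L ≈ 0.0516 mA

Rb‖R_L = 31.60 kΩ; V_out = 9.67 × 31.60/81.70 = 3.740 V.
I_L = V_out / R_L = 3.740 / 72.5 kΩ = 0.0516 mA.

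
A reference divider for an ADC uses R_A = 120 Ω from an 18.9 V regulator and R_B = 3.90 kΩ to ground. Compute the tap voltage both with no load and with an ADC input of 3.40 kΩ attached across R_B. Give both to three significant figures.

Unloaded: 18.3 V; loaded: 17.7 V

Open-circuit: V = 18.9 × 3900/(120 + 3900) = 18.3 V.
With the load, R_B becomes R_B‖R_L = 1816 Ω, so V = 18.9 × 1816/1936 = 17.7 V.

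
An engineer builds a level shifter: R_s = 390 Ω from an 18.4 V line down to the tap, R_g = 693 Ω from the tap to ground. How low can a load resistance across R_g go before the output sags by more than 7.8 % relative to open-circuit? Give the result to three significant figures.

R_L(min) ≈ 2.95 kΩ

Output resistance R_th = R_s‖R_g = (390 × 693)/1083 = 249.6 Ω.
The fractional drop is R_th/(R_th + R_L); requiring this ≤ 0.0780 gives R_L ≥ R_th(1/0.0780 − 1) = 249.6 × 11.82 = 2.95 kΩ.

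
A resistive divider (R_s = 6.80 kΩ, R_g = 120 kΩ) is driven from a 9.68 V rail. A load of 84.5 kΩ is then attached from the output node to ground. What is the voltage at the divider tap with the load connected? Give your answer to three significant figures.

V_out ≈ 8.51 V

The load sits in parallel with R_g: R_g‖R_L = (120 × 84.5) / (120 + 84.5) = 49.58 kΩ.
V_out = 9.68 × 49.58 / (6.80 + 49.58) = 9.68 × 49.58/56.38 = 8.51 V.
(Unloaded it would have been 9.16 V.)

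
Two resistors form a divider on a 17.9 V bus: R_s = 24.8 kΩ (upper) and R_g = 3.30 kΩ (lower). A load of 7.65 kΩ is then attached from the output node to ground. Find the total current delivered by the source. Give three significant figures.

I ≈ 0.660 mA

R_g‖R_L = 2.305 kΩ, so the source sees R_s + R_g‖R_L = 27.11 kΩ.
I = 17.9 V / 27.11 kΩ = 0.660 mA.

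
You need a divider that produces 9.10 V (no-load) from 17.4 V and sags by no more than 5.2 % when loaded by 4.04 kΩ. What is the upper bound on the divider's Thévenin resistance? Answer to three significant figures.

R_th ≤ 222 Ω

Loading drop = R_th/(R_th + R_L) ≤ 0.0520, so R_th ≤ R_L · ε/(1−ε) = 4.04 kΩ × 0.0520/0.9480 = 222 Ω.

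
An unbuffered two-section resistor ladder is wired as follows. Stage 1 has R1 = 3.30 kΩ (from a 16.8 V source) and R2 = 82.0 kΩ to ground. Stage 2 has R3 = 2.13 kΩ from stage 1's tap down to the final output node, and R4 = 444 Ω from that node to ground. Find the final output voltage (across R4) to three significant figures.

Stage 2 presents R3+R4 = 2574 Ω as a load on stage 1's tap.
Stage 1's lower leg becomes R2‖(R3+R4) = 2496 Ω, so V_mid = 16.8 × 2496/5796 = 7.234 V.
Stage 2 is itself unloaded: V_out = V_mid × R4/(R3+R4) = 7.234 × 444/2574 = 1.25 V.

V_out ≈ 1.25 V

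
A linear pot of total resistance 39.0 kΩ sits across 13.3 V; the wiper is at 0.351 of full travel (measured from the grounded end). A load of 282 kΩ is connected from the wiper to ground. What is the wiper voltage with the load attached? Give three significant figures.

V ≈ 4.53 V

The wiper splits the pot into (1−α)R = 25.31 kΩ above and αR = 13.69 kΩ below.
Lower section ‖ load = 13.06 kΩ.
V_wiper = 13.3 × 13.06/(25.31 + 13.06) = 4.53 V.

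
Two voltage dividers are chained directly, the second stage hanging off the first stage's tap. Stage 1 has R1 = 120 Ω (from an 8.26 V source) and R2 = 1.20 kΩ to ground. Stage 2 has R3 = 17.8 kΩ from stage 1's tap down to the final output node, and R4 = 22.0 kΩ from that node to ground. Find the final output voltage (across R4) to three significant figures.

V_out ≈ 4.14 V

Stage 2 presents R3+R4 = 39800 Ω as a load on stage 1's tap.
Stage 1's lower leg becomes R2‖(R3+R4) = 1165 Ω, so V_mid = 8.26 × 1165/1285 = 7.489 V.
Stage 2 is itself unloaded: V_out = V_mid × R4/(R3+R4) = 7.489 × 22000/39800 = 4.14 V.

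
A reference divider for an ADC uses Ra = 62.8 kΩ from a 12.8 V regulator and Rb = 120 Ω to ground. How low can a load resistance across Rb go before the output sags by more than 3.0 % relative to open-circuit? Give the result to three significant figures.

R_L(min) ≈ 3.87 kΩ

Output resistance R_th = Ra‖Rb = (62800 × 120)/62920 = 119.8 Ω.
The fractional drop is R_th/(R_th + R_L); requiring this ≤ 0.0300 gives R_L ≥ R_th(1/0.0300 − 1) = 119.8 × 32.33 = 3.87 kΩ.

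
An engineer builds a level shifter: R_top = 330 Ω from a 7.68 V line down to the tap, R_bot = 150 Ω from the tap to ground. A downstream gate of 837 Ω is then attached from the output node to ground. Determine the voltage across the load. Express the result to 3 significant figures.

V_out ≈ 2.14 V

The load sits in parallel with R_bot: R_bot‖R_L = (150 × 837) / (150 + 837) = 127.2 Ω.
V_out = 7.68 × 127.2 / (330 + 127.2) = 7.68 × 127.2/457.2 = 2.14 V.
(Unloaded it would have been 2.40 V.)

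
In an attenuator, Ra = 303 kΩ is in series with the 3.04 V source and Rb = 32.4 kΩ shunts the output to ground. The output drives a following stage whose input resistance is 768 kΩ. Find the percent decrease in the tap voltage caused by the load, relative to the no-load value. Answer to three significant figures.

The divider's output (Thévenin) resistance is Ra‖Rb = 29.27 kΩ.
Fractional drop under load = R_th/(R_th + R_L) = 29.27 / (29.27 + 768) = 0.03671.
So the output falls by 3.67 %.

3.67 %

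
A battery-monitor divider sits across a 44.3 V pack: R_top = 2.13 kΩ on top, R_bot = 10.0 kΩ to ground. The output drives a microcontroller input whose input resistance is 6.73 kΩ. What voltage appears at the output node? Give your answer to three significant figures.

V_out ≈ 29.0 V

The load sits in parallel with R_bot: R_bot‖R_L = (10.0 × 6.73) / (10.0 + 6.73) = 4.023 kΩ.
V_out = 44.3 × 4.023 / (2.13 + 4.023) = 44.3 × 4.023/6.153 = 29.0 V.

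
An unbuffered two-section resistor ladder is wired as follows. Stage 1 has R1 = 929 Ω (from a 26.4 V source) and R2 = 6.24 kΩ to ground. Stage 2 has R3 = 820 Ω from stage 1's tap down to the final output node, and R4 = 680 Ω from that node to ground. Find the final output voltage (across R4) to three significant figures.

Stage 2 presents R3+R4 = 1500 Ω as a load on stage 1's tap.
Stage 1's lower leg becomes R2‖(R3+R4) = 1209 Ω, so V_mid = 26.4 × 1209/2138 = 14.93 V.
Stage 2 is itself unloaded: V_out = V_mid × R4/(R3+R4) = 14.93 × 680/1500 = 6.77 V.

V_out ≈ 6.77 V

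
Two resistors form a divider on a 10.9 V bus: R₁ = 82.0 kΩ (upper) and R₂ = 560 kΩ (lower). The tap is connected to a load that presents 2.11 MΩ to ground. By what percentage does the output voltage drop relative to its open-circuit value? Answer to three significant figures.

3.28 %

The divider's output (Thévenin) resistance is R₁‖R₂ = 71.53 kΩ.
Fractional drop under load = R_th/(R_th + R_L) = 71.53 / (71.53 + 2110) = 0.03279.
So the output falls by 3.28 %.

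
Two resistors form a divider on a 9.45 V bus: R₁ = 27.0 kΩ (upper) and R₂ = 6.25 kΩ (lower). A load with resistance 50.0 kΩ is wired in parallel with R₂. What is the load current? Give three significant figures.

R₂‖R_L = 5.556 kΩ; V_out = 9.45 × 5.556/32.56 = 1.613 V.
I_L = V_out / R_L = 1.613 / 50.0 kΩ = 0.0323 mA.

I_L ≈ 0.0323 mA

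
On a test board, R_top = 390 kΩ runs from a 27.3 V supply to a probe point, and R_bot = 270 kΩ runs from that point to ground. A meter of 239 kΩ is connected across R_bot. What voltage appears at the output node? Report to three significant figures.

V_out ≈ 6.70 V

The load sits in parallel with R_bot: R_bot‖R_L = (270 × 239) / (270 + 239) = 126.8 kΩ.
V_out = 27.3 × 126.8 / (390 + 126.8) = 27.3 × 126.8/516.8 = 6.70 V.
(Unloaded it would have been 11.2 V.)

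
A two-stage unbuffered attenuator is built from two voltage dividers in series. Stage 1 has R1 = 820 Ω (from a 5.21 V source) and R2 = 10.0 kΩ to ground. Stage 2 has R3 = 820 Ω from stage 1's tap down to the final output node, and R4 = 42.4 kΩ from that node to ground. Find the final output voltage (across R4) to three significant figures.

V_out ≈ 4.64 V

Stage 2 presents R3+R4 = 43220 Ω as a load on stage 1's tap.
Stage 1's lower leg becomes R2‖(R3+R4) = 8121 Ω, so V_mid = 5.21 × 8121/8941 = 4.732 V.
Stage 2 is itself unloaded: V_out = V_mid × R4/(R3+R4) = 4.732 × 42400/43220 = 4.64 V.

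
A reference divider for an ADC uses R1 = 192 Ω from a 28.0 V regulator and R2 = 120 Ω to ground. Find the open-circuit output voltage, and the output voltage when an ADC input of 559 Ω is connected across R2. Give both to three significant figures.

Unloaded: 10.8 V; loaded: 9.51 V

Open-circuit: V = 28.0 × 120/(192 + 120) = 10.8 V.
With the load, R2 becomes R2‖R_L = 98.79 Ω, so V = 28.0 × 98.79/290.8 = 9.51 V.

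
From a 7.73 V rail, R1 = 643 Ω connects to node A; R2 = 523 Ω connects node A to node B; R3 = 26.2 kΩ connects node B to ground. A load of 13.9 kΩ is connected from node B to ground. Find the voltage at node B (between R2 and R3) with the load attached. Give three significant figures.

At node B, R3 is in parallel with the load: R3‖R_L = 9082 Ω.
Below node A the resistance is R2 + (R3‖R_L) = 9605 Ω, so V_A = 7.73 × 9605/10250 = 7.245 V.
Then V_B = V_A × (R3‖R_L)/(R2 + R3‖R_L) = 7.245 × 9082/9605 = 6.85 V.

V ≈ 6.85 V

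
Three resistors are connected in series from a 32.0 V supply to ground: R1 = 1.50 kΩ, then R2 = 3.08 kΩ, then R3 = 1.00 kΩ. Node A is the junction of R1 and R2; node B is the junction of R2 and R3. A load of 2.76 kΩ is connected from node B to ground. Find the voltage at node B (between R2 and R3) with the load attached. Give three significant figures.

V ≈ 4.42 V

At node B, R3 is in parallel with the load: R3‖R_L = 0.7340 kΩ.
Below node A the resistance is R2 + (R3‖R_L) = 3.814 kΩ, so V_A = 32.0 × 3.814/5.314 = 22.97 V.
Then V_B = V_A × (R3‖R_L)/(R2 + R3‖R_L) = 22.97 × 0.7340/3.814 = 4.42 V.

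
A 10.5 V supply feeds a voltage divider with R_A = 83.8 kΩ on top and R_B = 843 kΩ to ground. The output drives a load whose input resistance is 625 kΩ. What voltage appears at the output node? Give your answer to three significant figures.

V_out ≈ 8.51 V

The load sits in parallel with R_B: R_B‖R_L = (843 × 625) / (843 + 625) = 358.9 kΩ.
V_out = 10.5 × 358.9 / (83.8 + 358.9) = 10.5 × 358.9/442.7 = 8.51 V.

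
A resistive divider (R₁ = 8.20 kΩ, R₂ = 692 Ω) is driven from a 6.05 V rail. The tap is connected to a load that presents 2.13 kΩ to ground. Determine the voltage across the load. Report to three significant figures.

The load sits in parallel with R₂: R₂‖R_L = (692 × 2130) / (692 + 2130) = 522.3 Ω.
V_out = 6.05 × 522.3 / (8200 + 522.3) = 6.05 × 522.3/8722 = 0.362 V.

V_out ≈ 0.362 V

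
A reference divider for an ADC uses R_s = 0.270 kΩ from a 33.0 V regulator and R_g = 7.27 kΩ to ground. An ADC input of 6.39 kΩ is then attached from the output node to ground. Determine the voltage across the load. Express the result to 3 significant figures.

V_out ≈ 30.6 V

The load sits in parallel with R_g: R_g‖R_L = (7270 × 6390) / (7270 + 6390) = 3401 Ω.
V_out = 33.0 × 3401 / (270 + 3401) = 33.0 × 3401/3671 = 30.6 V.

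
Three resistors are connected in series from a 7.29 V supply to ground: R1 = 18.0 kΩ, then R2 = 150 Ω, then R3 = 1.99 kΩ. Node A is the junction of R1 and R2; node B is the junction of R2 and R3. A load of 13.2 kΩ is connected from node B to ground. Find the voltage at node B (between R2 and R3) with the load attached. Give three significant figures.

V ≈ 0.634 V

At node B, R3 is in parallel with the load: R3‖R_L = 1729 Ω.
Below node A the resistance is R2 + (R3‖R_L) = 1879 Ω, so V_A = 7.29 × 1879/19880 = 0.6892 V.
Then V_B = V_A × (R3‖R_L)/(R2 + R3‖R_L) = 0.6892 × 1729/1879 = 0.634 V.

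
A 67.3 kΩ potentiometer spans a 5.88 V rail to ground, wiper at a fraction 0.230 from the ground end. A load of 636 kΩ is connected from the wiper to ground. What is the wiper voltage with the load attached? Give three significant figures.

V ≈ 1.33 V

The wiper splits the pot into (1−α)R = 51.82 kΩ above and αR = 15.48 kΩ below.
Lower section ‖ load = 15.11 kΩ.
V_wiper = 5.88 × 15.11/(51.82 + 15.11) = 1.33 V.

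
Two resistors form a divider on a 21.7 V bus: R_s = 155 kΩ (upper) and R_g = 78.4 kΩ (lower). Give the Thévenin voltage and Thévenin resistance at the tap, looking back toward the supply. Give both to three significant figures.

V_th = 7.29 V, R_th = 52.1 kΩ

V_th is the open-circuit tap voltage: 21.7 × 78.4/(155 + 78.4) = 7.29 V.
With the supply zeroed, R_s and R_g appear in parallel from the tap: R_th = R_s‖R_g = (155 × 78.4)/233.4 = 52.1 kΩ.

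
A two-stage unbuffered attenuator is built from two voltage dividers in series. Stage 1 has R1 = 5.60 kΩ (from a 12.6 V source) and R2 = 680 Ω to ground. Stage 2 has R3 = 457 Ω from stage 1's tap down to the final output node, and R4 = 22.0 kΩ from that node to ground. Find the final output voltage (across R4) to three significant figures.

V_out ≈ 1.30 V

Stage 2 presents R3+R4 = 22460 Ω as a load on stage 1's tap.
Stage 1's lower leg becomes R2‖(R3+R4) = 660.0 Ω, so V_mid = 12.6 × 660.0/6260 = 1.328 V.
Stage 2 is itself unloaded: V_out = V_mid × R4/(R3+R4) = 1.328 × 22000/22460 = 1.30 V.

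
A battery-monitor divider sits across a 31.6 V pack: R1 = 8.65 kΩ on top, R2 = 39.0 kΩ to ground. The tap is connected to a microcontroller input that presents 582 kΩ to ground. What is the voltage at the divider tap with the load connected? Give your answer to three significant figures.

V_out ≈ 25.6 V

The load sits in parallel with R2: R2‖R_L = (39.0 × 582) / (39.0 + 582) = 36.55 kΩ.
V_out = 31.6 × 36.55 / (8.65 + 36.55) = 31.6 × 36.55/45.20 = 25.6 V.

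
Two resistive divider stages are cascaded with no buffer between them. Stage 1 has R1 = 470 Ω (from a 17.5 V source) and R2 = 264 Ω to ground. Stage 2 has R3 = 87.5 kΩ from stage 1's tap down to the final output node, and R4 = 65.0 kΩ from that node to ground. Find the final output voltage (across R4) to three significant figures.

Stage 2 presents R3+R4 = 152500 Ω as a load on stage 1's tap.
Stage 1's lower leg becomes R2‖(R3+R4) = 263.5 Ω, so V_mid = 17.5 × 263.5/733.5 = 6.287 V.
Stage 2 is itself unloaded: V_out = V_mid × R4/(R3+R4) = 6.287 × 65000/152500 = 2.68 V.

V_out ≈ 2.68 V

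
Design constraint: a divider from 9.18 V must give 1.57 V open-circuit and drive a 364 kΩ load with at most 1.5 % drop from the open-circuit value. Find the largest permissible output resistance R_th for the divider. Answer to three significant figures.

Loading drop = R_th/(R_th + R_L) ≤ 0.0150, so R_th ≤ R_L · ε/(1−ε) = 364 kΩ × 0.0150/0.9850 = 5.54 kΩ.

R_th ≤ 5.54 kΩ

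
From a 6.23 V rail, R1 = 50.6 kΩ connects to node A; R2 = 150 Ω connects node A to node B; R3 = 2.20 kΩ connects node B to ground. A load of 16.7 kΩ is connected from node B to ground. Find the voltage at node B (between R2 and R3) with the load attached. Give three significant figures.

At node B, R3 is in parallel with the load: R3‖R_L = 1944 Ω.
Below node A the resistance is R2 + (R3‖R_L) = 2094 Ω, so V_A = 6.23 × 2094/52690 = 0.2476 V.
Then V_B = V_A × (R3‖R_L)/(R2 + R3‖R_L) = 0.2476 × 1944/2094 = 0.230 V.

V ≈ 0.230 V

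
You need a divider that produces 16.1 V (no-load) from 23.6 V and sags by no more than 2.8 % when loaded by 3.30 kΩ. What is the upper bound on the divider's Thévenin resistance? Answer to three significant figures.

Loading drop = R_th/(R_th + R_L) ≤ 0.0280, so R_th ≤ R_L · ε/(1−ε) = 3.30 kΩ × 0.0280/0.9720 = 95.1 Ω.
(Any R1, R2 with R2/(R1+R2) = 0.682 and R1‖R2 ≤ 95.1 Ω will meet the spec.)

R_th ≤ 95.1 Ω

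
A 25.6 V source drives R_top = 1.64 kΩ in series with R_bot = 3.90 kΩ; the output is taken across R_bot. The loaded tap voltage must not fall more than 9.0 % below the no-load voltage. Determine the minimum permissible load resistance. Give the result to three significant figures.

R_L(min) ≈ 11.7 kΩ

Output resistance R_th = R_top‖R_bot = (1.64 × 3.90)/5.540 = 1.155 kΩ.
The fractional drop is R_th/(R_th + R_L); requiring this ≤ 0.0900 gives R_L ≥ R_th(1/0.0900 − 1) = 1.155 × 10.11 = 11.7 kΩ.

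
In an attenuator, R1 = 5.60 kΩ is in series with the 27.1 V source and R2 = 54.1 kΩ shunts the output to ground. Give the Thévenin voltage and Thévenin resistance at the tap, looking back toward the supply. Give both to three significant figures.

V_th = 24.6 V, R_th = 5.07 kΩ

V_th is the open-circuit tap voltage: 27.1 × 54.1/(5.60 + 54.1) = 24.6 V.
With the supply zeroed, R1 and R2 appear in parallel from the tap: R_th = R1‖R2 = (5.60 × 54.1)/59.70 = 5.07 kΩ.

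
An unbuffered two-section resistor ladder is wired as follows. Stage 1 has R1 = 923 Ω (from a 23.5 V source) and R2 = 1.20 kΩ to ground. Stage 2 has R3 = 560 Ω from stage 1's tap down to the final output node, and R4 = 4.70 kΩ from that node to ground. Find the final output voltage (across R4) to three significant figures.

V_out ≈ 10.8 V

Stage 2 presents R3+R4 = 5260 Ω as a load on stage 1's tap.
Stage 1's lower leg becomes R2‖(R3+R4) = 977.1 Ω, so V_mid = 23.5 × 977.1/1900 = 12.08 V.
Stage 2 is itself unloaded: V_out = V_mid × R4/(R3+R4) = 12.08 × 4700/5260 = 10.8 V.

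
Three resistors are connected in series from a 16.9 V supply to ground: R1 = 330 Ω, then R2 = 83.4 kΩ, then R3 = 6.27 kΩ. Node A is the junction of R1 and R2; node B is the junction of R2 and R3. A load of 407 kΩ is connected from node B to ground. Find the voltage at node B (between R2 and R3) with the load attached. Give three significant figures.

At node B, R3 is in parallel with the load: R3‖R_L = 6175 Ω.
Below node A the resistance is R2 + (R3‖R_L) = 89570 Ω, so V_A = 16.9 × 89570/89900 = 16.84 V.
Then V_B = V_A × (R3‖R_L)/(R2 + R3‖R_L) = 16.84 × 6175/89570 = 1.16 V.

V ≈ 1.16 V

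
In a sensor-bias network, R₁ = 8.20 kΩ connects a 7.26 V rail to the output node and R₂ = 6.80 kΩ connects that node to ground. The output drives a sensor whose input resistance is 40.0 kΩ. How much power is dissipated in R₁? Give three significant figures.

Total resistance from the source is R₁ + (R₂‖R_L) = 14.01 kΩ, so I = 7.26/14.01 kΩ = 0.5181 mA.
P = I²·R₁ = (0.5181 mA)² × 8.20 kΩ = 2.20 mW.

P ≈ 2.20 mW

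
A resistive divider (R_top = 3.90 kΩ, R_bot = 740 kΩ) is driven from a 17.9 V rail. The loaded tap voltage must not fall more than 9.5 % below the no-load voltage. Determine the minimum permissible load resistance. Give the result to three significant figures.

Output resistance R_th = R_top‖R_bot = (3.90 × 740)/743.9 = 3.880 kΩ.
The fractional drop is R_th/(R_th + R_L); requiring this ≤ 0.0950 gives R_L ≥ R_th(1/0.0950 − 1) = 3.880 × 9.526 = 37.0 kΩ.

R_L(min) ≈ 37.0 kΩ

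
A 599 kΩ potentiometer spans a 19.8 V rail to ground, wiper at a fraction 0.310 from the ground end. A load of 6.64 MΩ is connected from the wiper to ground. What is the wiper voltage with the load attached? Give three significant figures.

V ≈ 6.02 V

The wiper splits the pot into (1−α)R = 413.3 kΩ above and αR = 185.7 kΩ below.
Lower section ‖ load = 180.6 kΩ.
V_wiper = 19.8 × 180.6/(413.3 + 180.6) = 6.02 V.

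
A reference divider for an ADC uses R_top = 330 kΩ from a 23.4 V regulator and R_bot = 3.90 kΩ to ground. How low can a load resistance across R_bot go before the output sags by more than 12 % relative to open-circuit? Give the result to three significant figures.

Output resistance R_th = R_top‖R_bot = (330 × 3.90)/333.9 = 3.854 kΩ.
The fractional drop is R_th/(R_th + R_L); requiring this ≤ 0.120 gives R_L ≥ R_th(1/0.120 − 1) = 3.854 × 7.333 = 28.3 kΩ.

R_L(min) ≈ 28.3 kΩ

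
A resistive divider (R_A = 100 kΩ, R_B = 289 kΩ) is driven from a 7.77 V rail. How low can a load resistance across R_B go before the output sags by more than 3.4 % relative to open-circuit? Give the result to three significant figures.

Output resistance R_th = R_A‖R_B = (100 × 289)/389.0 = 74.29 kΩ.
The fractional drop is R_th/(R_th + R_L); requiring this ≤ 0.0340 gives R_L ≥ R_th(1/0.0340 − 1) = 74.29 × 28.41 = 2.11 MΩ.

R_L(min) ≈ 2.11 MΩ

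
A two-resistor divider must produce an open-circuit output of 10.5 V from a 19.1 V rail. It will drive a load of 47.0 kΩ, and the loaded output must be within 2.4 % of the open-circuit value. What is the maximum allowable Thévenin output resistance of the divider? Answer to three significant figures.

R_th ≤ 1.16 kΩ

Loading drop = R_th/(R_th + R_L) ≤ 0.0240, so R_th ≤ R_L · ε/(1−ε) = 47.0 kΩ × 0.0240/0.9760 = 1.16 kΩ.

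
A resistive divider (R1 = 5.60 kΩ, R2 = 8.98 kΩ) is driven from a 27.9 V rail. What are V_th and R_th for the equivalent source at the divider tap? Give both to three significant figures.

V_th is the open-circuit tap voltage: 27.9 × 8.98/(5.60 + 8.98) = 17.2 V.
With the supply zeroed, R1 and R2 appear in parallel from the tap: R_th = R1‖R2 = (5.60 × 8.98)/14.58 = 3.45 kΩ.

V_th = 17.2 V, R_th = 3.45 kΩ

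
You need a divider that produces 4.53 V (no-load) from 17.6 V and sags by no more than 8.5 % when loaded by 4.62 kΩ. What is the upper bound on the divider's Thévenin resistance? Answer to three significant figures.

Loading drop = R_th/(R_th + R_L) ≤ 0.0850, so R_th ≤ R_L · ε/(1−ε) = 4.62 kΩ × 0.0850/0.9150 = 429 Ω.
(Any R1, R2 with R2/(R1+R2) = 0.257 and R1‖R2 ≤ 429 Ω will meet the spec.)

R_th ≤ 429 Ω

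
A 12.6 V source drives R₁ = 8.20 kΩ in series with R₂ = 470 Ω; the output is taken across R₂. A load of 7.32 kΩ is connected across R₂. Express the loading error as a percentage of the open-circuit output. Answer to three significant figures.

The divider's output (Thévenin) resistance is R₁‖R₂ = 444.5 Ω.
Fractional drop under load = R_th/(R_th + R_L) = 444.5 / (444.5 + 7320) = 0.05725.
So the output falls by 5.73 %.

5.73 %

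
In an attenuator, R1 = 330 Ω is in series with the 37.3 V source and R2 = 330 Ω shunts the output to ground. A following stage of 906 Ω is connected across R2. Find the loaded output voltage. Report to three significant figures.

V_out ≈ 15.8 V

The load sits in parallel with R2: R2‖R_L = (330 × 906) / (330 + 906) = 241.9 Ω.
V_out = 37.3 × 241.9 / (330 + 241.9) = 37.3 × 241.9/571.9 = 15.8 V.
(Unloaded it would have been 18.6 V.)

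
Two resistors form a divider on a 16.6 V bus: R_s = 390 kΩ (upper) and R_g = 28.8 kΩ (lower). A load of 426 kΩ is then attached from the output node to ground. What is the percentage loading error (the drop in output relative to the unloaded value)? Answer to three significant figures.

The divider's output (Thévenin) resistance is R_s‖R_g = 26.82 kΩ.
Fractional drop under load = R_th/(R_th + R_L) = 26.82 / (26.82 + 426) = 0.05923.
So the output falls by 5.92 %.

5.92 %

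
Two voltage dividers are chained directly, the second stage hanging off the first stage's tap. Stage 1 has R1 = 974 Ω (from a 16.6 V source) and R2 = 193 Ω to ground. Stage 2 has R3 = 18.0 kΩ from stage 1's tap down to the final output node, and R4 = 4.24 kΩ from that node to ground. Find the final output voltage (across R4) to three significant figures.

V_out ≈ 0.520 V

Stage 2 presents R3+R4 = 22240 Ω as a load on stage 1's tap.
Stage 1's lower leg becomes R2‖(R3+R4) = 191.3 Ω, so V_mid = 16.6 × 191.3/1165 = 2.726 V.
Stage 2 is itself unloaded: V_out = V_mid × R4/(R3+R4) = 2.726 × 4240/22240 = 0.520 V.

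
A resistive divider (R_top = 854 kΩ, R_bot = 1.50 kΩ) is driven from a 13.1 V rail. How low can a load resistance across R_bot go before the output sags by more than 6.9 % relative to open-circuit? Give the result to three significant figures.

R_L(min) ≈ 20.2 kΩ

Output resistance R_th = R_top‖R_bot = (854 × 1.50)/855.5 = 1.497 kΩ.
The fractional drop is R_th/(R_th + R_L); requiring this ≤ 0.0690 gives R_L ≥ R_th(1/0.0690 − 1) = 1.497 × 13.49 = 20.2 kΩ.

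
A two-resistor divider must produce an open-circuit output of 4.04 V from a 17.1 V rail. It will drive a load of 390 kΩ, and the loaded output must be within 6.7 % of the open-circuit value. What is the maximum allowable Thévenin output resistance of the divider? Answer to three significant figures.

R_th ≤ 28.0 kΩ

Loading drop = R_th/(R_th + R_L) ≤ 0.0670, so R_th ≤ R_L · ε/(1−ε) = 390 kΩ × 0.0670/0.9330 = 28.0 kΩ.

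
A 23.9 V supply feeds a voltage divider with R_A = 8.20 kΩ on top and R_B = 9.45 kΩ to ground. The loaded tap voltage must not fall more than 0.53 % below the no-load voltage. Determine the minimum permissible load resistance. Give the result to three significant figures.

R_L(min) ≈ 824 kΩ

Output resistance R_th = R_A‖R_B = (8.20 × 9.45)/17.65 = 4.390 kΩ.
The fractional drop is R_th/(R_th + R_L); requiring this ≤ 0.00530 gives R_L ≥ R_th(1/0.00530 − 1) = 4.390 × 187.7 = 824 kΩ.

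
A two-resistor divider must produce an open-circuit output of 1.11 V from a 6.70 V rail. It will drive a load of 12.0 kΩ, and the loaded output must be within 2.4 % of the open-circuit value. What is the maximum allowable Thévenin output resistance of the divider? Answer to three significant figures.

Loading drop = R_th/(R_th + R_L) ≤ 0.0240, so R_th ≤ R_L · ε/(1−ε) = 12.0 kΩ × 0.0240/0.9760 = 295 Ω.
(Any R1, R2 with R2/(R1+R2) = 0.166 and R1‖R2 ≤ 295 Ω will meet the spec.)

R_th ≤ 295 Ω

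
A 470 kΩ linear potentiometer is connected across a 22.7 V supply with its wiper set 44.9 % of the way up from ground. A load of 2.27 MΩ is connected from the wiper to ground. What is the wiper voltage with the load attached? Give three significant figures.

V ≈ 9.70 V

The wiper splits the pot into (1−α)R = 259.0 kΩ above and αR = 211.0 kΩ below.
Lower section ‖ load = 193.1 kΩ.
V_wiper = 22.7 × 193.1/(259.0 + 193.1) = 9.70 V.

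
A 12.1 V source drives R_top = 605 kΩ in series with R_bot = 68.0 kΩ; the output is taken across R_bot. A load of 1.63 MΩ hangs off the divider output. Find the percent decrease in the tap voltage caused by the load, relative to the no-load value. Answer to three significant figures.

3.61 %

The divider's output (Thévenin) resistance is R_top‖R_bot = 61.13 kΩ.
Fractional drop under load = R_th/(R_th + R_L) = 61.13 / (61.13 + 1630) = 0.03615.
So the output falls by 3.61 %.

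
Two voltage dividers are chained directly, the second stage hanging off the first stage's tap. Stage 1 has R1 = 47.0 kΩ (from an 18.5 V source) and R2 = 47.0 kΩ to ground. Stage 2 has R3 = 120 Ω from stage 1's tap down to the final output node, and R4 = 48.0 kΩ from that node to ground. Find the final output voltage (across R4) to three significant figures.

V_out ≈ 6.20 V

Stage 2 presents R3+R4 = 48120 Ω as a load on stage 1's tap.
Stage 1's lower leg becomes R2‖(R3+R4) = 23780 Ω, so V_mid = 18.5 × 23780/70780 = 6.215 V.
Stage 2 is itself unloaded: V_out = V_mid × R4/(R3+R4) = 6.215 × 48000/48120 = 6.20 V.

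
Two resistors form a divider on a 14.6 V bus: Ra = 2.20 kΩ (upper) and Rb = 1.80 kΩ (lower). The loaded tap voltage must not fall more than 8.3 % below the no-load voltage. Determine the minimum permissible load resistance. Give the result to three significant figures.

R_L(min) ≈ 10.9 kΩ

Output resistance R_th = Ra‖Rb = (2200 × 1800)/4000 = 990.0 Ω.
The fractional drop is R_th/(R_th + R_L); requiring this ≤ 0.0830 gives R_L ≥ R_th(1/0.0830 − 1) = 990.0 × 11.05 = 10.9 kΩ.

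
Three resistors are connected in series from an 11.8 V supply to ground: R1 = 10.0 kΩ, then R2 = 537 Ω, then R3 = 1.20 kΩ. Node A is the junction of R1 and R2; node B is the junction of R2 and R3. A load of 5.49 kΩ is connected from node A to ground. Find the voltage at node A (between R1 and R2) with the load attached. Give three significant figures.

V ≈ 1.38 V

Below node A the series string R2+R3 = 1737 Ω sits in parallel with the 5490 Ω load: 1320 Ω.
V_A = 11.8 × 1320/(10000 + 1320) = 1.38 V.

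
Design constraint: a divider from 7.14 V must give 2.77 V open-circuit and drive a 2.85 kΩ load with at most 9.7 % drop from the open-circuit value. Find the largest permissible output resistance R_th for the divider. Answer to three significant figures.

R_th ≤ 306 Ω

Loading drop = R_th/(R_th + R_L) ≤ 0.0970, so R_th ≤ R_L · ε/(1−ε) = 2.85 kΩ × 0.0970/0.9030 = 306 Ω.
(Any R1, R2 with R2/(R1+R2) = 0.388 and R1‖R2 ≤ 306 Ω will meet the spec.)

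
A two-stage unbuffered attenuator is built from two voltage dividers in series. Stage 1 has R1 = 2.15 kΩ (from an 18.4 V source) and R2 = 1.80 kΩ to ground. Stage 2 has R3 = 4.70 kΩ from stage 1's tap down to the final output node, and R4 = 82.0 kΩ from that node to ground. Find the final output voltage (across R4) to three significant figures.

V_out ≈ 7.84 V

Stage 2 presents R3+R4 = 86.70 kΩ as a load on stage 1's tap.
Stage 1's lower leg becomes R2‖(R3+R4) = 1.763 kΩ, so V_mid = 18.4 × 1.763/3.913 = 8.291 V.
Stage 2 is itself unloaded: V_out = V_mid × R4/(R3+R4) = 8.291 × 82.0/86.70 = 7.84 V.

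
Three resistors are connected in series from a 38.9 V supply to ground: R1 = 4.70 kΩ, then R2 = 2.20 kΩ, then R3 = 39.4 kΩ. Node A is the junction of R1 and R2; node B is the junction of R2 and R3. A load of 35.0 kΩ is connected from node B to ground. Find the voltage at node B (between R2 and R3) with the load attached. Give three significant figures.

At node B, R3 is in parallel with the load: R3‖R_L = 18.53 kΩ.
Below node A the resistance is R2 + (R3‖R_L) = 20.73 kΩ, so V_A = 38.9 × 20.73/25.43 = 31.71 V.
Then V_B = V_A × (R3‖R_L)/(R2 + R3‖R_L) = 31.71 × 18.53/20.73 = 28.3 V.

V ≈ 28.3 V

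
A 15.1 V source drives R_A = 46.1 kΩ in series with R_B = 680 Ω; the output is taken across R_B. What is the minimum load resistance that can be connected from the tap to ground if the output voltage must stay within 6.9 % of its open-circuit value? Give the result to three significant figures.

Output resistance R_th = R_A‖R_B = (46100 × 680)/46780 = 670.1 Ω.
The fractional drop is R_th/(R_th + R_L); requiring this ≤ 0.0690 gives R_L ≥ R_th(1/0.0690 − 1) = 670.1 × 13.49 = 9.04 kΩ.

R_L(min) ≈ 9.04 kΩ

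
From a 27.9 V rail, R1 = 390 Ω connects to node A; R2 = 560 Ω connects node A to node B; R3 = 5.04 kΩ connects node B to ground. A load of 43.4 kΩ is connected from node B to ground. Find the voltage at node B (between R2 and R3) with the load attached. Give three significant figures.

V ≈ 23.1 V

At node B, R3 is in parallel with the load: R3‖R_L = 4516 Ω.
Below node A the resistance is R2 + (R3‖R_L) = 5076 Ω, so V_A = 27.9 × 5076/5466 = 25.91 V.
Then V_B = V_A × (R3‖R_L)/(R2 + R3‖R_L) = 25.91 × 4516/5076 = 23.1 V.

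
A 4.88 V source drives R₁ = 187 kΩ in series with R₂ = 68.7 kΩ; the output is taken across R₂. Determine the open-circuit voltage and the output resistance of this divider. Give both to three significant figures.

V_th = 1.31 V, R_th = 50.2 kΩ

V_th is the open-circuit tap voltage: 4.88 × 68.7/(187 + 68.7) = 1.31 V.
With the supply zeroed, R₁ and R₂ appear in parallel from the tap: R_th = R₁‖R₂ = (187 × 68.7)/255.7 = 50.2 kΩ.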